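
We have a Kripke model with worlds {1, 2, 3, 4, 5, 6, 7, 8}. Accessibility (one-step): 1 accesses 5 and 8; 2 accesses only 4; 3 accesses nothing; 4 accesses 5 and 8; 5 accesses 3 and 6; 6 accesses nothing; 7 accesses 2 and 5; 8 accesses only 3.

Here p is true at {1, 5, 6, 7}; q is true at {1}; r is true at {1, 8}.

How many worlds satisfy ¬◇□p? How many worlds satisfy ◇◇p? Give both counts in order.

6 and 4

For ¬◇□p:
1: ◇□p is F. ✓
2: ◇□p is F. ✓
3: ◇□p is F. ✓
4: ◇□p is F. ✓
5: ◇□p is T. ✗
6: ◇□p is F. ✓
7: ◇□p is F. ✓
8: ◇□p is T. ✗
— 6 worlds.
For ◇◇p:
1: successors {5, 8}; ◇p there: 5:T, 8:F. ✓
2: successors {4}; ◇p there: 4:T. ✓
3: no successors, so ◇◇p fails. ✗
4: successors {5, 8}; ◇p there: 5:T, 8:F. ✓
5: successors {3, 6}; ◇p there: 3:F, 6:F. ✗
6: no successors, so ◇◇p fails. ✗
7: successors {2, 5}; ◇p there: 2:F, 5:T. ✓
8: successors {3}; ◇p there: 3:F. ✗
— 4 worlds.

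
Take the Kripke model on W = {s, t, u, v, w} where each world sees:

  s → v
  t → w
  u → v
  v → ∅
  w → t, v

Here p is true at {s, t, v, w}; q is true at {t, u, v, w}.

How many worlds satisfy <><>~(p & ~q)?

2

s: successors {v}; <>~(p & ~q) there: v:F. ✗
t: successors {w}; <>~(p & ~q) there: w:T. ✓
u: successors {v}; <>~(p & ~q) there: v:F. ✗
v: no successors, so <><>~(p & ~q) fails. ✗
w: successors {t, v}; <>~(p & ~q) there: t:T, v:F. ✓
Satisfying worlds: {t, w}.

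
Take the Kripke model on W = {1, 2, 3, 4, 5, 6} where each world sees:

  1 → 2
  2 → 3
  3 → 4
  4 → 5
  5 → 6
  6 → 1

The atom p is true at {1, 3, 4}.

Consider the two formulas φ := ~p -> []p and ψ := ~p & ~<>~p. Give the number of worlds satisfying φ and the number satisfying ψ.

For ~p -> []p:
1: ~p is F, []p is F. ✓
2: ~p is T, []p is T. ✓
3: ~p is F, []p is T. ✓
4: ~p is F, []p is F. ✓
5: ~p is T, []p is F. ✗
6: ~p is T, []p is T. ✓
— 5 worlds.
For ~p & ~<>~p:
1: ~p is F, ~<>~p is F. ✗
2: ~p is T, ~<>~p is T. ✓
3: ~p is F, ~<>~p is T. ✗
4: ~p is F, ~<>~p is F. ✗
5: ~p is T, ~<>~p is F. ✗
6: ~p is T, ~<>~p is T. ✓
— 2 worlds.

5 and 2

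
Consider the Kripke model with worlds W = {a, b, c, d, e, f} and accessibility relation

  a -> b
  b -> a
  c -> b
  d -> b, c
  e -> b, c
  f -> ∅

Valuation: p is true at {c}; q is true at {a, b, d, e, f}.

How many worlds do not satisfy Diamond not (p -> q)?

4

a: successors {b}; not (p -> q) there: b:F. ✗
b: successors {a}; not (p -> q) there: a:F. ✗
c: successors {b}; not (p -> q) there: b:F. ✗
d: successors {b, c}; not (p -> q) there: b:F, c:T. ✓
e: successors {b, c}; not (p -> q) there: b:F, c:T. ✓
f: no successors, so Diamond not (p -> q) fails. ✗
Satisfying worlds: {d, e}.
So Diamond not (p -> q) fails at the other 4 worlds.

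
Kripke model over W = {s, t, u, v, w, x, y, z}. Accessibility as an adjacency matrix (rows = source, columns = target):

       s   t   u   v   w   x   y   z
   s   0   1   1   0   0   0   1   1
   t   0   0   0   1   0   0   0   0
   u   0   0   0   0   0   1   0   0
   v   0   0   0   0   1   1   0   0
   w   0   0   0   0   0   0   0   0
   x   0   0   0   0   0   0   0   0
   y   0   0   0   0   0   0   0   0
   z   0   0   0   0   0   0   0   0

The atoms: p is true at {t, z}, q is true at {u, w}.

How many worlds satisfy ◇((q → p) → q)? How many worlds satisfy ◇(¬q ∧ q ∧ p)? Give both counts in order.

2 and 0

For ◇((q → p) → q):
s: successors {t, u, y, z}; (q → p) → q there: t:F, u:T, y:F, z:F. ✓
t: successors {v}; (q → p) → q there: v:F. ✗
u: successors {x}; (q → p) → q there: x:F. ✗
v: successors {w, x}; (q → p) → q there: w:T, x:F. ✓
w: no successors, so ◇((q → p) → q) fails. ✗
x: no successors, so ◇((q → p) → q) fails. ✗
y: no successors, so ◇((q → p) → q) fails. ✗
z: no successors, so ◇((q → p) → q) fails. ✗
— 2 worlds.
For ◇(¬q ∧ q ∧ p):
s: successors {t, u, y, z}; ¬q ∧ q ∧ p there: t:F, u:F, y:F, z:F. ✗
t: successors {v}; ¬q ∧ q ∧ p there: v:F. ✗
u: successors {x}; ¬q ∧ q ∧ p there: x:F. ✗
v: successors {w, x}; ¬q ∧ q ∧ p there: w:F, x:F. ✗
w: no successors, so ◇(¬q ∧ q ∧ p) fails. ✗
x: no successors, so ◇(¬q ∧ q ∧ p) fails. ✗
y: no successors, so ◇(¬q ∧ q ∧ p) fails. ✗
z: no successors, so ◇(¬q ∧ q ∧ p) fails. ✗
— 0 worlds.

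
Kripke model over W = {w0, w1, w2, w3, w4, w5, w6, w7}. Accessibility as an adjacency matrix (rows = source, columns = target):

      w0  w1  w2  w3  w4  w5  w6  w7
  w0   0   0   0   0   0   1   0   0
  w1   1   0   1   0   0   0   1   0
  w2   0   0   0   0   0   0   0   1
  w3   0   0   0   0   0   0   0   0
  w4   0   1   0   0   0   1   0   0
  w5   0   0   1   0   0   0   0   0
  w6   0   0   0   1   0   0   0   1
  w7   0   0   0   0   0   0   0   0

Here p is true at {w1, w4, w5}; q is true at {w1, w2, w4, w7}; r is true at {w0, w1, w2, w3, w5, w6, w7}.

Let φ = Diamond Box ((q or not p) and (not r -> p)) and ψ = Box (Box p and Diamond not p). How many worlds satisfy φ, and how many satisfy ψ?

6 and 2

For Diamond Box ((q or not p) and (not r -> p)):
w0: successors {w5}; Box ((q or not p) and (not r -> p)) there: w5:T. ✓
w1: successors {w0, w2, w6}; Box ((q or not p) and (not r -> p)) there: w0:F, w2:T, w6:T. ✓
w2: successors {w7}; Box ((q or not p) and (not r -> p)) there: w7:T. ✓
w3: no successors, so Diamond Box ((q or not p) and (not r -> p)) fails. ✗
w4: successors {w1, w5}; Box ((q or not p) and (not r -> p)) there: w1:T, w5:T. ✓
w5: successors {w2}; Box ((q or not p) and (not r -> p)) there: w2:T. ✓
w6: successors {w3, w7}; Box ((q or not p) and (not r -> p)) there: w3:T, w7:T. ✓
w7: no successors, so Diamond Box ((q or not p) and (not r -> p)) fails. ✗
— 6 worlds.
For Box (Box p and Diamond not p):
w0: successors {w5}; Box p and Diamond not p there: w5:F. ✗
w1: successors {w0, w2, w6}; Box p and Diamond not p there: w0:F, w2:F, w6:F. ✗
w2: successors {w7}; Box p and Diamond not p there: w7:F. ✗
w3: no successors, so Box (Box p and Diamond not p) holds vacuously. ✓
w4: successors {w1, w5}; Box p and Diamond not p there: w1:F, w5:F. ✗
w5: successors {w2}; Box p and Diamond not p there: w2:F. ✗
w6: successors {w3, w7}; Box p and Diamond not p there: w3:F, w7:F. ✗
w7: no successors, so Box (Box p and Diamond not p) holds vacuously. ✓
— 2 worlds.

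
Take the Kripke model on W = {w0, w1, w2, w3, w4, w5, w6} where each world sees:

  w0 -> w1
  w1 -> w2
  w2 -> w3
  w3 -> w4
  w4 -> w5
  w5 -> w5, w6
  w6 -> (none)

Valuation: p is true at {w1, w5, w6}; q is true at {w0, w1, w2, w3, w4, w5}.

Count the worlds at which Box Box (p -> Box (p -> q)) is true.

w0: successors {w1}; Box (p -> Box (p -> q)) there: w1:T. ✓
w1: successors {w2}; Box (p -> Box (p -> q)) there: w2:T. ✓
w2: successors {w3}; Box (p -> Box (p -> q)) there: w3:T. ✓
w3: successors {w4}; Box (p -> Box (p -> q)) there: w4:F. ✗
w4: successors {w5}; Box (p -> Box (p -> q)) there: w5:F. ✗
w5: successors {w5, w6}; Box (p -> Box (p -> q)) there: w5:F, w6:T. ✗
w6: no successors, so Box Box (p -> Box (p -> q)) holds vacuously. ✓
Satisfying worlds: {w0, w1, w2, w6}.

4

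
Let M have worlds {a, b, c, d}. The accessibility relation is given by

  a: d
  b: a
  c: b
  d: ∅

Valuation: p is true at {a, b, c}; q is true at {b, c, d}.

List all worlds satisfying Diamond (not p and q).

{a}

a: successors {d}; not p and q there: d:T. ✓
b: successors {a}; not p and q there: a:F. ✗
c: successors {b}; not p and q there: b:F. ✗
d: no successors, so Diamond (not p and q) fails. ✗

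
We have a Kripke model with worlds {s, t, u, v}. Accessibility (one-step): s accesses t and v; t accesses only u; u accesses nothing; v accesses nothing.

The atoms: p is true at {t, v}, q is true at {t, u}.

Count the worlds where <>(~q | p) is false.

s: successors {t, v}; ~q | p there: t:T, v:T. ✓
t: successors {u}; ~q | p there: u:F. ✗
u: no successors, so <>(~q | p) fails. ✗
v: no successors, so <>(~q | p) fails. ✗
Satisfying worlds: {s}.
So <>(~q | p) fails at the other 3 worlds.

3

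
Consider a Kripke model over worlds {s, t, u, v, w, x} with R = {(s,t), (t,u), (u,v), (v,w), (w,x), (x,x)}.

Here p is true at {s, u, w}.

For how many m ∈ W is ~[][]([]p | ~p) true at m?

2

s: [][]([]p | ~p) is F. ✓
t: [][]([]p | ~p) is T. ✗
u: [][]([]p | ~p) is F. ✓
v: [][]([]p | ~p) is T. ✗
w: [][]([]p | ~p) is T. ✗
x: [][]([]p | ~p) is T. ✗
Satisfying worlds: {s, u}.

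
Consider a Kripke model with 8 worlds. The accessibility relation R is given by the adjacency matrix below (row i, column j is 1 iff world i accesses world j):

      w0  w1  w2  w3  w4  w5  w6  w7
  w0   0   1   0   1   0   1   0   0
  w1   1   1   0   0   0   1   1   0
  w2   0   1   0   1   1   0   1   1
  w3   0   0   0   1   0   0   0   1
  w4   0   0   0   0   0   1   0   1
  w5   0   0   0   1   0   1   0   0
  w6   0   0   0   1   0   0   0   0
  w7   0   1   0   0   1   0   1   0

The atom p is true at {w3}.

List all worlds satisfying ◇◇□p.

w0: successors {w1, w3, w5}; ◇□p there: w1:T, w3:F, w5:F. ✓
w1: successors {w0, w1, w5, w6}; ◇□p there: w0:F, w1:T, w5:F, w6:F. ✓
w2: successors {w1, w3, w4, w6, w7}; ◇□p there: w1:T, w3:F, w4:F, w6:F, w7:T. ✓
w3: successors {w3, w7}; ◇□p there: w3:F, w7:T. ✓
w4: successors {w5, w7}; ◇□p there: w5:F, w7:T. ✓
w5: successors {w3, w5}; ◇□p there: w3:F, w5:F. ✗
w6: successors {w3}; ◇□p there: w3:F. ✗
w7: successors {w1, w4, w6}; ◇□p there: w1:T, w4:F, w6:F. ✓

{w0, w1, w2, w3, w4, w7}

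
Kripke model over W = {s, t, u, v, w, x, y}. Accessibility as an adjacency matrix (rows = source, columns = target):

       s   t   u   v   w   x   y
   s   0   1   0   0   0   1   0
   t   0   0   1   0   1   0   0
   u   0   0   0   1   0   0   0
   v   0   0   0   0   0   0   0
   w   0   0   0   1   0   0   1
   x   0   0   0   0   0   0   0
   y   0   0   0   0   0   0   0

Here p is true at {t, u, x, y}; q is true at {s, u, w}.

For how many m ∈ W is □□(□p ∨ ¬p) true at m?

6

s: successors {t, x}; □(□p ∨ ¬p) there: t:F, x:T. ✗
t: successors {u, w}; □(□p ∨ ¬p) there: u:T, w:T. ✓
u: successors {v}; □(□p ∨ ¬p) there: v:T. ✓
v: no successors, so □□(□p ∨ ¬p) holds vacuously. ✓
w: successors {v, y}; □(□p ∨ ¬p) there: v:T, y:T. ✓
x: no successors, so □□(□p ∨ ¬p) holds vacuously. ✓
y: no successors, so □□(□p ∨ ¬p) holds vacuously. ✓
Satisfying worlds: {t, u, v, w, x, y}.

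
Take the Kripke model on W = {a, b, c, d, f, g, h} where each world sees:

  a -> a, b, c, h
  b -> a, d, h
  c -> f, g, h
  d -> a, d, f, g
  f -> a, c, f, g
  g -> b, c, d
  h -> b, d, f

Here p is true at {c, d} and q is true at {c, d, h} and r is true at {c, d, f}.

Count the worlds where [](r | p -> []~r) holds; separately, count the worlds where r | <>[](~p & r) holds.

For [](r | p -> []~r):
a: successors {a, b, c, h}; r | p -> []~r there: a:T, b:T, c:F, h:T. ✗
b: successors {a, d, h}; r | p -> []~r there: a:T, d:F, h:T. ✗
c: successors {f, g, h}; r | p -> []~r there: f:F, g:T, h:T. ✗
d: successors {a, d, f, g}; r | p -> []~r there: a:T, d:F, f:F, g:T. ✗
f: successors {a, c, f, g}; r | p -> []~r there: a:T, c:F, f:F, g:T. ✗
g: successors {b, c, d}; r | p -> []~r there: b:T, c:F, d:F. ✗
h: successors {b, d, f}; r | p -> []~r there: b:T, d:F, f:F. ✗
— 0 worlds.
For r | <>[](~p & r):
a: r is F, <>[](~p & r) is F. ✗
b: r is F, <>[](~p & r) is F. ✗
c: r is T, <>[](~p & r) is F. ✓
d: r is T, <>[](~p & r) is F. ✓
f: r is T, <>[](~p & r) is F. ✓
g: r is F, <>[](~p & r) is F. ✗
h: r is F, <>[](~p & r) is F. ✗
— 3 worlds.

0 and 3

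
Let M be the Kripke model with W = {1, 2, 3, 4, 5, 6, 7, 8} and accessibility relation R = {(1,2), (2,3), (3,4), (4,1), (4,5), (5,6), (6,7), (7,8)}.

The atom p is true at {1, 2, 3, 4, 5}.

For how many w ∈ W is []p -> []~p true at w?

1: []p is T, []~p is F. ✗
2: []p is T, []~p is F. ✗
3: []p is T, []~p is F. ✗
4: []p is T, []~p is F. ✗
5: []p is F, []~p is T. ✓
6: []p is F, []~p is T. ✓
7: []p is F, []~p is T. ✓
8: []p is T, []~p is T. ✓
Satisfying worlds: {5, 6, 7, 8}.

4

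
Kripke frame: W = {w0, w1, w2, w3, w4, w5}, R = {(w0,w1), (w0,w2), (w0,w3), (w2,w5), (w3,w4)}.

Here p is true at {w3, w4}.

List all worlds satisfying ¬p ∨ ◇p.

{w0, w1, w2, w3, w5}

w0: ¬p is T, ◇p is T. ✓
w1: ¬p is T, ◇p is F. ✓
w2: ¬p is T, ◇p is F. ✓
w3: ¬p is F, ◇p is T. ✓
w4: ¬p is F, ◇p is F. ✗
w5: ¬p is T, ◇p is F. ✓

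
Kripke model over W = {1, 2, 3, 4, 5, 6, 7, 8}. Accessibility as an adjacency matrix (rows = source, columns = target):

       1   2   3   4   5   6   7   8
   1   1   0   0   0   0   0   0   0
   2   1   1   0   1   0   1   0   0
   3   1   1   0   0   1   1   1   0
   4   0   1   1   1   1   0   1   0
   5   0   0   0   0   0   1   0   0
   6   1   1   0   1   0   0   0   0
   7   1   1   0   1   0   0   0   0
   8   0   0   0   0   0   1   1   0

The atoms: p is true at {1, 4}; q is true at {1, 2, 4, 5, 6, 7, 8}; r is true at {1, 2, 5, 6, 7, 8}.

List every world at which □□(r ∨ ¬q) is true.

1: successors {1}; □(r ∨ ¬q) there: 1:T. ✓
2: successors {1, 2, 4, 6}; □(r ∨ ¬q) there: 1:T, 2:F, 4:F, 6:F. ✗
3: successors {1, 2, 5, 6, 7}; □(r ∨ ¬q) there: 1:T, 2:F, 5:T, 6:F, 7:F. ✗
4: successors {2, 3, 4, 5, 7}; □(r ∨ ¬q) there: 2:F, 3:T, 4:F, 5:T, 7:F. ✗
5: successors {6}; □(r ∨ ¬q) there: 6:F. ✗
6: successors {1, 2, 4}; □(r ∨ ¬q) there: 1:T, 2:F, 4:F. ✗
7: successors {1, 2, 4}; □(r ∨ ¬q) there: 1:T, 2:F, 4:F. ✗
8: successors {6, 7}; □(r ∨ ¬q) there: 6:F, 7:F. ✗

{1}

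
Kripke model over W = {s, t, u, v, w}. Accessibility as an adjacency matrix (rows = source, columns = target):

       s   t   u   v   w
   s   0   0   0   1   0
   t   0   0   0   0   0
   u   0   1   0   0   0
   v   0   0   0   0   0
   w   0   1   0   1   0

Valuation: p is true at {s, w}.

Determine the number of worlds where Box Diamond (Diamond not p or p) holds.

2

s: successors {v}; Diamond (Diamond not p or p) there: v:F. ✗
t: no successors, so Box Diamond (Diamond not p or p) holds vacuously. ✓
u: successors {t}; Diamond (Diamond not p or p) there: t:F. ✗
v: no successors, so Box Diamond (Diamond not p or p) holds vacuously. ✓
w: successors {t, v}; Diamond (Diamond not p or p) there: t:F, v:F. ✗
Satisfying worlds: {t, v}.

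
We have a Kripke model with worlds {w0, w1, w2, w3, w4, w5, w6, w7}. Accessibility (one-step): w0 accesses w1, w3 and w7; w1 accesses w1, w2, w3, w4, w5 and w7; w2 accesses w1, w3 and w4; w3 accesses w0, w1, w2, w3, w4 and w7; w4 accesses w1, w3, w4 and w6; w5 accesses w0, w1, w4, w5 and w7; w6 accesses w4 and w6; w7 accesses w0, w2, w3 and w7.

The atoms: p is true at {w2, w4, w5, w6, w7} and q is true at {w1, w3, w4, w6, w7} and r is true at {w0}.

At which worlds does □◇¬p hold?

{w0, w1, w2, w3, w5, w7}

w0: successors {w1, w3, w7}; ◇¬p there: w1:T, w3:T, w7:T. ✓
w1: successors {w1, w2, w3, w4, w5, w7}; ◇¬p there: w1:T, w2:T, w3:T, w4:T, w5:T, w7:T. ✓
w2: successors {w1, w3, w4}; ◇¬p there: w1:T, w3:T, w4:T. ✓
w3: successors {w0, w1, w2, w3, w4, w7}; ◇¬p there: w0:T, w1:T, w2:T, w3:T, w4:T, w7:T. ✓
w4: successors {w1, w3, w4, w6}; ◇¬p there: w1:T, w3:T, w4:T, w6:F. ✗
w5: successors {w0, w1, w4, w5, w7}; ◇¬p there: w0:T, w1:T, w4:T, w5:T, w7:T. ✓
w6: successors {w4, w6}; ◇¬p there: w4:T, w6:F. ✗
w7: successors {w0, w2, w3, w7}; ◇¬p there: w0:T, w2:T, w3:T, w7:T. ✓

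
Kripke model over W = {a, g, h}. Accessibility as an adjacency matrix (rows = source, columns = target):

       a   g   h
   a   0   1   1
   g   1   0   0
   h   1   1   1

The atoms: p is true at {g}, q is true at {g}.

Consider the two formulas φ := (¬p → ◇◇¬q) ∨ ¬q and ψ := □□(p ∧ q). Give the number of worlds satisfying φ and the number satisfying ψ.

For (¬p → ◇◇¬q) ∨ ¬q:
a: ¬p → ◇◇¬q is T, ¬q is T. ✓
g: ¬p → ◇◇¬q is T, ¬q is F. ✓
h: ¬p → ◇◇¬q is T, ¬q is T. ✓
— 3 worlds.
For □□(p ∧ q):
a: successors {g, h}; □(p ∧ q) there: g:F, h:F. ✗
g: successors {a}; □(p ∧ q) there: a:F. ✗
h: successors {a, g, h}; □(p ∧ q) there: a:F, g:F, h:F. ✗
— 0 worlds.

3 and 0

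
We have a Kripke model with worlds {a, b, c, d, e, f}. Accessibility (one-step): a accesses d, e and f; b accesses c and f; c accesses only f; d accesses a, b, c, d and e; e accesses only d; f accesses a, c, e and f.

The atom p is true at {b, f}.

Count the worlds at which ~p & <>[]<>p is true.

a: ~p is T, <>[]<>p is T. ✓
b: ~p is F, <>[]<>p is T. ✗
c: ~p is T, <>[]<>p is F. ✗
d: ~p is T, <>[]<>p is T. ✓
e: ~p is T, <>[]<>p is F. ✗
f: ~p is F, <>[]<>p is T. ✗
Satisfying worlds: {a, d}.

2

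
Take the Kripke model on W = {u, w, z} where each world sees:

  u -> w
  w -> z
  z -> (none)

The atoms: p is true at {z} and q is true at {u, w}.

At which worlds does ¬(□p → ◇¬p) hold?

{w, z}

u: □p → ◇¬p is T. ✗
w: □p → ◇¬p is F. ✓
z: □p → ◇¬p is F. ✓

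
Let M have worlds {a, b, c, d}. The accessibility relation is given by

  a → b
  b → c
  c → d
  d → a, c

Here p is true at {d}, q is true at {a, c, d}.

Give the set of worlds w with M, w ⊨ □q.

{b, c, d}

a: successors {b}; q there: b:F. ✗
b: successors {c}; q there: c:T. ✓
c: successors {d}; q there: d:T. ✓
d: successors {a, c}; q there: a:T, c:T. ✓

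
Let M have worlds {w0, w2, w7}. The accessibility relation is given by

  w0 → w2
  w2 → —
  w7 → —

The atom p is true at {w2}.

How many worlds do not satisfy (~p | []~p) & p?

2

w0: ~p | []~p is T, p is F. ✗
w2: ~p | []~p is T, p is T. ✓
w7: ~p | []~p is T, p is F. ✗
Satisfying worlds: {w2}.
So (~p | []~p) & p fails at the other 2 worlds.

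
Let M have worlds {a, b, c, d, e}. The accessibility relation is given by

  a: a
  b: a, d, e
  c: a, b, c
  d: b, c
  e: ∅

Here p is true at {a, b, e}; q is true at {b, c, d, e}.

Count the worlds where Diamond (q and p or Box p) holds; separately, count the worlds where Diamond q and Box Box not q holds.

For Diamond (q and p or Box p):
a: successors {a}; q and p or Box p there: a:T. ✓
b: successors {a, d, e}; q and p or Box p there: a:T, d:F, e:T. ✓
c: successors {a, b, c}; q and p or Box p there: a:T, b:T, c:F. ✓
d: successors {b, c}; q and p or Box p there: b:T, c:F. ✓
e: no successors, so Diamond (q and p or Box p) fails. ✗
— 4 worlds.
For Diamond q and Box Box not q:
a: Diamond q is F, Box Box not q is T. ✗
b: Diamond q is T, Box Box not q is F. ✗
c: Diamond q is T, Box Box not q is F. ✗
d: Diamond q is T, Box Box not q is F. ✗
e: Diamond q is F, Box Box not q is T. ✗
— 0 worlds.

4 and 0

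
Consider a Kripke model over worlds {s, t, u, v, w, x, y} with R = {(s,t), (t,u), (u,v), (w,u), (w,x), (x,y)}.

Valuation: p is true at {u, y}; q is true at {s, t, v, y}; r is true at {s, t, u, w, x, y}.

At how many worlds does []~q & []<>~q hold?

s: []~q is F, []<>~q is T. ✗
t: []~q is T, []<>~q is F. ✗
u: []~q is F, []<>~q is F. ✗
v: []~q is T, []<>~q is T. ✓
w: []~q is T, []<>~q is F. ✗
x: []~q is F, []<>~q is F. ✗
y: []~q is T, []<>~q is T. ✓
Satisfying worlds: {v, y}.

2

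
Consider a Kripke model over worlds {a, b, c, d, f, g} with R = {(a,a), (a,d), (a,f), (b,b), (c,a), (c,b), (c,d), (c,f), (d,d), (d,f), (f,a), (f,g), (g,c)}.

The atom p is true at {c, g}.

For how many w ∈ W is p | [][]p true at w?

a: p is F, [][]p is F. ✗
b: p is F, [][]p is F. ✗
c: p is T, [][]p is F. ✓
d: p is F, [][]p is F. ✗
f: p is F, [][]p is F. ✗
g: p is T, [][]p is F. ✓
Satisfying worlds: {c, g}.

2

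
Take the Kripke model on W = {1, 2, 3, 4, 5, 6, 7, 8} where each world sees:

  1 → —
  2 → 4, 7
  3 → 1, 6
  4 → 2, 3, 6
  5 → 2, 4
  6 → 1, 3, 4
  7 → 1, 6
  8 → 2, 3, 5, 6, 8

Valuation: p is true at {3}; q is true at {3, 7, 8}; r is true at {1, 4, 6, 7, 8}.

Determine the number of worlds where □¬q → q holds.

1: □¬q is T, q is F. ✗
2: □¬q is F, q is F. ✓
3: □¬q is T, q is T. ✓
4: □¬q is F, q is F. ✓
5: □¬q is T, q is F. ✗
6: □¬q is F, q is F. ✓
7: □¬q is T, q is T. ✓
8: □¬q is F, q is T. ✓
Satisfying worlds: {2, 3, 4, 6, 7, 8}.

6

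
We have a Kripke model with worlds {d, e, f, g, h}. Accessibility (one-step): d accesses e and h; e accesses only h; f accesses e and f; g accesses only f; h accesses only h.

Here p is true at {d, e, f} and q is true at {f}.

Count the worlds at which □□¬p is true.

3

d: successors {e, h}; □¬p there: e:T, h:T. ✓
e: successors {h}; □¬p there: h:T. ✓
f: successors {e, f}; □¬p there: e:T, f:F. ✗
g: successors {f}; □¬p there: f:F. ✗
h: successors {h}; □¬p there: h:T. ✓
Satisfying worlds: {d, e, h}.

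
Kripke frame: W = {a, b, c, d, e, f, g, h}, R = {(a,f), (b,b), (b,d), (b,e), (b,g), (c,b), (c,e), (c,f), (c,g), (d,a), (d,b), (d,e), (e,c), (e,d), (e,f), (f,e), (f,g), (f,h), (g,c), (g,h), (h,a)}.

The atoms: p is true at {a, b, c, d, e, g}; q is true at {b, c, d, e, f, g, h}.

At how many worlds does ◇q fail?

1

a: successors {f}; q there: f:T. ✓
b: successors {b, d, e, g}; q there: b:T, d:T, e:T, g:T. ✓
c: successors {b, e, f, g}; q there: b:T, e:T, f:T, g:T. ✓
d: successors {a, b, e}; q there: a:F, b:T, e:T. ✓
e: successors {c, d, f}; q there: c:T, d:T, f:T. ✓
f: successors {e, g, h}; q there: e:T, g:T, h:T. ✓
g: successors {c, h}; q there: c:T, h:T. ✓
h: successors {a}; q there: a:F. ✗
Satisfying worlds: {a, b, c, d, e, f, g}.
So ◇q fails at the other 1 world.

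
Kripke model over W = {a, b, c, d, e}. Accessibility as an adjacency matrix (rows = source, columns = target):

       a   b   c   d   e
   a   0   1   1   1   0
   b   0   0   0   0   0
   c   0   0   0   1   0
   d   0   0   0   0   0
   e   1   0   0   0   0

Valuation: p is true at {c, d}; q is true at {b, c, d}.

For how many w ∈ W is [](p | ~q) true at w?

4

a: successors {b, c, d}; p | ~q there: b:F, c:T, d:T. ✗
b: no successors, so [](p | ~q) holds vacuously. ✓
c: successors {d}; p | ~q there: d:T. ✓
d: no successors, so [](p | ~q) holds vacuously. ✓
e: successors {a}; p | ~q there: a:T. ✓
Satisfying worlds: {b, c, d, e}.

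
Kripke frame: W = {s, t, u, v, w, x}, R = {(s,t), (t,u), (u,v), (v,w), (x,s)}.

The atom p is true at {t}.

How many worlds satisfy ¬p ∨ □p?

5

s: ¬p is T, □p is T. ✓
t: ¬p is F, □p is F. ✗
u: ¬p is T, □p is F. ✓
v: ¬p is T, □p is F. ✓
w: ¬p is T, □p is T. ✓
x: ¬p is T, □p is F. ✓
Satisfying worlds: {s, u, v, w, x}.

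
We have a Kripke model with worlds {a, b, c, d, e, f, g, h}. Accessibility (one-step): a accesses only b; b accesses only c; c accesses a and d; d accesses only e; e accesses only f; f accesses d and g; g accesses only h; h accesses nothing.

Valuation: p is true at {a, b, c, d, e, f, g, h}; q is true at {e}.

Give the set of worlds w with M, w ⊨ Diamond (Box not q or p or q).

a: successors {b}; Box not q or p or q there: b:T. ✓
b: successors {c}; Box not q or p or q there: c:T. ✓
c: successors {a, d}; Box not q or p or q there: a:T, d:T. ✓
d: successors {e}; Box not q or p or q there: e:T. ✓
e: successors {f}; Box not q or p or q there: f:T. ✓
f: successors {d, g}; Box not q or p or q there: d:T, g:T. ✓
g: successors {h}; Box not q or p or q there: h:T. ✓
h: no successors, so Diamond (Box not q or p or q) fails. ✗

{a, b, c, d, e, f, g}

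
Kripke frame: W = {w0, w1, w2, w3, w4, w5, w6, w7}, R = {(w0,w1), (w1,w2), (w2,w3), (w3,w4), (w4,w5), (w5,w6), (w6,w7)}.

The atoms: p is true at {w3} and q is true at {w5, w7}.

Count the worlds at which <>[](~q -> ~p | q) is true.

6

w0: successors {w1}; [](~q -> ~p | q) there: w1:T. ✓
w1: successors {w2}; [](~q -> ~p | q) there: w2:F. ✗
w2: successors {w3}; [](~q -> ~p | q) there: w3:T. ✓
w3: successors {w4}; [](~q -> ~p | q) there: w4:T. ✓
w4: successors {w5}; [](~q -> ~p | q) there: w5:T. ✓
w5: successors {w6}; [](~q -> ~p | q) there: w6:T. ✓
w6: successors {w7}; [](~q -> ~p | q) there: w7:T. ✓
w7: no successors, so <>[](~q -> ~p | q) fails. ✗
Satisfying worlds: {w0, w2, w3, w4, w5, w6}.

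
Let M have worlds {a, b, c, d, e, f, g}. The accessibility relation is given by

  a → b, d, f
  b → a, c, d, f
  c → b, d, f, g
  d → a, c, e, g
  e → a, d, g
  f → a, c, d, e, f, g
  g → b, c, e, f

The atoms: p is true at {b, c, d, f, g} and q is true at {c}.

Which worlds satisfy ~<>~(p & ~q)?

{a, c}

a: <>~(p & ~q) is F. ✓
b: <>~(p & ~q) is T. ✗
c: <>~(p & ~q) is F. ✓
d: <>~(p & ~q) is T. ✗
e: <>~(p & ~q) is T. ✗
f: <>~(p & ~q) is T. ✗
g: <>~(p & ~q) is T. ✗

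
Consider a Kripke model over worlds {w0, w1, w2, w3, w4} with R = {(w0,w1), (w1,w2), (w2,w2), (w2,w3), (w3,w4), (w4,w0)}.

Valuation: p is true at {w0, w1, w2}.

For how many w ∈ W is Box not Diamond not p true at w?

3

w0: successors {w1}; not Diamond not p there: w1:T. ✓
w1: successors {w2}; not Diamond not p there: w2:F. ✗
w2: successors {w2, w3}; not Diamond not p there: w2:F, w3:F. ✗
w3: successors {w4}; not Diamond not p there: w4:T. ✓
w4: successors {w0}; not Diamond not p there: w0:T. ✓
Satisfying worlds: {w0, w3, w4}.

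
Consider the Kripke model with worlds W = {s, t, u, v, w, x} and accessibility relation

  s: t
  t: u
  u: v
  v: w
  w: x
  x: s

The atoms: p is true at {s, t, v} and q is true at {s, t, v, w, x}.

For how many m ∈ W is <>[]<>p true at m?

s: successors {t}; []<>p there: t:T. ✓
t: successors {u}; []<>p there: u:F. ✗
u: successors {v}; []<>p there: v:F. ✗
v: successors {w}; []<>p there: w:T. ✓
w: successors {x}; []<>p there: x:T. ✓
x: successors {s}; []<>p there: s:F. ✗
Satisfying worlds: {s, v, w}.

3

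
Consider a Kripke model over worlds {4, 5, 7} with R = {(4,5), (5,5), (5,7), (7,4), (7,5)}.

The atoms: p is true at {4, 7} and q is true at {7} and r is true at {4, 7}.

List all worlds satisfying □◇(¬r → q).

{4, 5}

4: successors {5}; ◇(¬r → q) there: 5:T. ✓
5: successors {5, 7}; ◇(¬r → q) there: 5:T, 7:T. ✓
7: successors {4, 5}; ◇(¬r → q) there: 4:F, 5:T. ✗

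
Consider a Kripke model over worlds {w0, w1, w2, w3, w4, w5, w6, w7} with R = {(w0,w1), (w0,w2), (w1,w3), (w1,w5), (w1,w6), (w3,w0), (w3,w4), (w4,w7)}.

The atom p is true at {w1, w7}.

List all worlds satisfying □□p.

{w2, w4, w5, w6, w7}

w0: successors {w1, w2}; □p there: w1:F, w2:T. ✗
w1: successors {w3, w5, w6}; □p there: w3:F, w5:T, w6:T. ✗
w2: no successors, so □□p holds vacuously. ✓
w3: successors {w0, w4}; □p there: w0:F, w4:T. ✗
w4: successors {w7}; □p there: w7:T. ✓
w5: no successors, so □□p holds vacuously. ✓
w6: no successors, so □□p holds vacuously. ✓
w7: no successors, so □□p holds vacuously. ✓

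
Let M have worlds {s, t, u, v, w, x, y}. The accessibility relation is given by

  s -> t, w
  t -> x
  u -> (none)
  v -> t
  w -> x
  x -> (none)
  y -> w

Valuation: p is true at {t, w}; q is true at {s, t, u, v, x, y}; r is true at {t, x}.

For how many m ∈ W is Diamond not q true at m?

s: successors {t, w}; not q there: t:F, w:T. ✓
t: successors {x}; not q there: x:F. ✗
u: no successors, so Diamond not q fails. ✗
v: successors {t}; not q there: t:F. ✗
w: successors {x}; not q there: x:F. ✗
x: no successors, so Diamond not q fails. ✗
y: successors {w}; not q there: w:T. ✓
Satisfying worlds: {s, y}.

2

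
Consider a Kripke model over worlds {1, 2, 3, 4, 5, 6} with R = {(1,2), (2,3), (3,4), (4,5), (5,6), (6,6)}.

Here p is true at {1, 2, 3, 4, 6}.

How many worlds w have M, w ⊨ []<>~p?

1: successors {2}; <>~p there: 2:F. ✗
2: successors {3}; <>~p there: 3:F. ✗
3: successors {4}; <>~p there: 4:T. ✓
4: successors {5}; <>~p there: 5:F. ✗
5: successors {6}; <>~p there: 6:F. ✗
6: successors {6}; <>~p there: 6:F. ✗
Satisfying worlds: {3}.

1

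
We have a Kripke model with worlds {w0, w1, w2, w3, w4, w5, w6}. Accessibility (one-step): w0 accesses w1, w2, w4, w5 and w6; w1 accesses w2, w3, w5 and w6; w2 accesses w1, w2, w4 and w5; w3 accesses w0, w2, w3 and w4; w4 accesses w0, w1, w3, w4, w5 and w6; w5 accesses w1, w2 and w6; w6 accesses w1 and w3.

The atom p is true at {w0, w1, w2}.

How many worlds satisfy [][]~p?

w0: successors {w1, w2, w4, w5, w6}; []~p there: w1:F, w2:F, w4:F, w5:F, w6:F. ✗
w1: successors {w2, w3, w5, w6}; []~p there: w2:F, w3:F, w5:F, w6:F. ✗
w2: successors {w1, w2, w4, w5}; []~p there: w1:F, w2:F, w4:F, w5:F. ✗
w3: successors {w0, w2, w3, w4}; []~p there: w0:F, w2:F, w3:F, w4:F. ✗
w4: successors {w0, w1, w3, w4, w5, w6}; []~p there: w0:F, w1:F, w3:F, w4:F, w5:F, w6:F. ✗
w5: successors {w1, w2, w6}; []~p there: w1:F, w2:F, w6:F. ✗
w6: successors {w1, w3}; []~p there: w1:F, w3:F. ✗
Satisfying worlds: ∅.

0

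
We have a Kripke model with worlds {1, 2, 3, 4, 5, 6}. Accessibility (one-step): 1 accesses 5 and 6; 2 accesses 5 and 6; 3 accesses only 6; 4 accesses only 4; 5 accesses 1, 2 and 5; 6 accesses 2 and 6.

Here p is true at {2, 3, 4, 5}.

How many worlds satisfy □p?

1: successors {5, 6}; p there: 5:T, 6:F. ✗
2: successors {5, 6}; p there: 5:T, 6:F. ✗
3: successors {6}; p there: 6:F. ✗
4: successors {4}; p there: 4:T. ✓
5: successors {1, 2, 5}; p there: 1:F, 2:T, 5:T. ✗
6: successors {2, 6}; p there: 2:T, 6:F. ✗
Satisfying worlds: {4}.

1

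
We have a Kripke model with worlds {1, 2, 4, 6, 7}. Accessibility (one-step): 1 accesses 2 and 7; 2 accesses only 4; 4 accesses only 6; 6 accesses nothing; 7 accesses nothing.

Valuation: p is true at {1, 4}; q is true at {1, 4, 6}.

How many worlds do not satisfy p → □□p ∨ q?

1: p is T, □□p ∨ q is T. ✓
2: p is F, □□p ∨ q is F. ✓
4: p is T, □□p ∨ q is T. ✓
6: p is F, □□p ∨ q is T. ✓
7: p is F, □□p ∨ q is T. ✓
Satisfying worlds: {1, 2, 4, 6, 7}.
So p → □□p ∨ q fails at the other 0 worlds.

0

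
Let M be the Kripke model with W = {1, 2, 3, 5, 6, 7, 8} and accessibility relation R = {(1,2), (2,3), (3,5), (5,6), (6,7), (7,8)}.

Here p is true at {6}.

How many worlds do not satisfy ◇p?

1: successors {2}; p there: 2:F. ✗
2: successors {3}; p there: 3:F. ✗
3: successors {5}; p there: 5:F. ✗
5: successors {6}; p there: 6:T. ✓
6: successors {7}; p there: 7:F. ✗
7: successors {8}; p there: 8:F. ✗
8: no successors, so ◇p fails. ✗
Satisfying worlds: {5}.
So ◇p fails at the other 6 worlds.

6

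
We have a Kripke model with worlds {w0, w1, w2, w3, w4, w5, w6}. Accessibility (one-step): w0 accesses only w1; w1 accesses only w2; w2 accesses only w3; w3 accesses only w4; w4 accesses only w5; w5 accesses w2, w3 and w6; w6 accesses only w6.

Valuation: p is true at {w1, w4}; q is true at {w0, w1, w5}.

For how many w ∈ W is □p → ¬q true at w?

w0: □p is T, ¬q is F. ✗
w1: □p is F, ¬q is F. ✓
w2: □p is F, ¬q is T. ✓
w3: □p is T, ¬q is T. ✓
w4: □p is F, ¬q is T. ✓
w5: □p is F, ¬q is F. ✓
w6: □p is F, ¬q is T. ✓
Satisfying worlds: {w1, w2, w3, w4, w5, w6}.

6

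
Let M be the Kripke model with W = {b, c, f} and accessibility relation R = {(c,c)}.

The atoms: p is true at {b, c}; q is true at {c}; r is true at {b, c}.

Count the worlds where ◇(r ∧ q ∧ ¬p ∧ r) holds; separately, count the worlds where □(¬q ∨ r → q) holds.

0 and 3

For ◇(r ∧ q ∧ ¬p ∧ r):
b: no successors, so ◇(r ∧ q ∧ ¬p ∧ r) fails. ✗
c: successors {c}; r ∧ q ∧ ¬p ∧ r there: c:F. ✗
f: no successors, so ◇(r ∧ q ∧ ¬p ∧ r) fails. ✗
— 0 worlds.
For □(¬q ∨ r → q):
b: no successors, so □(¬q ∨ r → q) holds vacuously. ✓
c: successors {c}; ¬q ∨ r → q there: c:T. ✓
f: no successors, so □(¬q ∨ r → q) holds vacuously. ✓
— 3 worlds.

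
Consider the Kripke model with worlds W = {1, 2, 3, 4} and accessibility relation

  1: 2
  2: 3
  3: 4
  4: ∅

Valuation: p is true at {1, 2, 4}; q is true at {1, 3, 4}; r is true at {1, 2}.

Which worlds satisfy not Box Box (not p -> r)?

{1}

1: Box Box (not p -> r) is F. ✓
2: Box Box (not p -> r) is T. ✗
3: Box Box (not p -> r) is T. ✗
4: Box Box (not p -> r) is T. ✗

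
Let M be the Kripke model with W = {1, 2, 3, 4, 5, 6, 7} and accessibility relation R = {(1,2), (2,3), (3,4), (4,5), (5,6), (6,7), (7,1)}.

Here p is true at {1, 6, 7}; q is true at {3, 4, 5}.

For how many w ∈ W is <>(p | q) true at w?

1: successors {2}; p | q there: 2:F. ✗
2: successors {3}; p | q there: 3:T. ✓
3: successors {4}; p | q there: 4:T. ✓
4: successors {5}; p | q there: 5:T. ✓
5: successors {6}; p | q there: 6:T. ✓
6: successors {7}; p | q there: 7:T. ✓
7: successors {1}; p | q there: 1:T. ✓
Satisfying worlds: {2, 3, 4, 5, 6, 7}.

6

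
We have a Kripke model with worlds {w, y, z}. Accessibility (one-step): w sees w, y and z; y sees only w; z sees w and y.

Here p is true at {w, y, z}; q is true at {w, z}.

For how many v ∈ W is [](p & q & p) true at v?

1

w: successors {w, y, z}; p & q & p there: w:T, y:F, z:T. ✗
y: successors {w}; p & q & p there: w:T. ✓
z: successors {w, y}; p & q & p there: w:T, y:F. ✗
Satisfying worlds: {y}.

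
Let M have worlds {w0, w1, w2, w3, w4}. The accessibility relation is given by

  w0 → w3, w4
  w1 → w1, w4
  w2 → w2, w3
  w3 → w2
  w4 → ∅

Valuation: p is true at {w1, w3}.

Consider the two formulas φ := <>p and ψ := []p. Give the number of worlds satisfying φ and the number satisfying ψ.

3 and 1

For <>p:
w0: successors {w3, w4}; p there: w3:T, w4:F. ✓
w1: successors {w1, w4}; p there: w1:T, w4:F. ✓
w2: successors {w2, w3}; p there: w2:F, w3:T. ✓
w3: successors {w2}; p there: w2:F. ✗
w4: no successors, so <>p fails. ✗
— 3 worlds.
For []p:
w0: successors {w3, w4}; p there: w3:T, w4:F. ✗
w1: successors {w1, w4}; p there: w1:T, w4:F. ✗
w2: successors {w2, w3}; p there: w2:F, w3:T. ✗
w3: successors {w2}; p there: w2:F. ✗
w4: no successors, so []p holds vacuously. ✓
— 1 world.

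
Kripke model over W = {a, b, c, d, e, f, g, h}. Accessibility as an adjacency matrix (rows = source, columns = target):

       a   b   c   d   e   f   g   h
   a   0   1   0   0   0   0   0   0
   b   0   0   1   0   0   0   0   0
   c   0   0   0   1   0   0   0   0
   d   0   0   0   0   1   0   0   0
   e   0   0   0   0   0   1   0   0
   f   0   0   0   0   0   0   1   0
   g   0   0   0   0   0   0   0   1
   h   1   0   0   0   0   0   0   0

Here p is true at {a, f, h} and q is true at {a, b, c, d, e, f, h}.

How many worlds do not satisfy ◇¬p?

3

a: successors {b}; ¬p there: b:T. ✓
b: successors {c}; ¬p there: c:T. ✓
c: successors {d}; ¬p there: d:T. ✓
d: successors {e}; ¬p there: e:T. ✓
e: successors {f}; ¬p there: f:F. ✗
f: successors {g}; ¬p there: g:T. ✓
g: successors {h}; ¬p there: h:F. ✗
h: successors {a}; ¬p there: a:F. ✗
Satisfying worlds: {a, b, c, d, f}.
So ◇¬p fails at the other 3 worlds.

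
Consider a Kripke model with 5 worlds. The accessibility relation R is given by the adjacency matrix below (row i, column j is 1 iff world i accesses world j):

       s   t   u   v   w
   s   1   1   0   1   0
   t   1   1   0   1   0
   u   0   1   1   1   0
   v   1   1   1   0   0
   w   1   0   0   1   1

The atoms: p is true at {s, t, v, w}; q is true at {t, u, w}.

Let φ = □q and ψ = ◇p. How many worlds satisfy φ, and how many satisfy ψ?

For □q:
s: successors {s, t, v}; q there: s:F, t:T, v:F. ✗
t: successors {s, t, v}; q there: s:F, t:T, v:F. ✗
u: successors {t, u, v}; q there: t:T, u:T, v:F. ✗
v: successors {s, t, u}; q there: s:F, t:T, u:T. ✗
w: successors {s, v, w}; q there: s:F, v:F, w:T. ✗
— 0 worlds.
For ◇p:
s: successors {s, t, v}; p there: s:T, t:T, v:T. ✓
t: successors {s, t, v}; p there: s:T, t:T, v:T. ✓
u: successors {t, u, v}; p there: t:T, u:F, v:T. ✓
v: successors {s, t, u}; p there: s:T, t:T, u:F. ✓
w: successors {s, v, w}; p there: s:T, v:T, w:T. ✓
— 5 worlds.

0 and 5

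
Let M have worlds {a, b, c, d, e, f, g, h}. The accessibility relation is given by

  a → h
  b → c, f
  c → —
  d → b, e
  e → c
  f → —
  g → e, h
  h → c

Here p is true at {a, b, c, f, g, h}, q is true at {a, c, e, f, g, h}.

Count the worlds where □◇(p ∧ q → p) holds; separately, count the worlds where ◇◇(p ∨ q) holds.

For □◇(p ∧ q → p):
a: successors {h}; ◇(p ∧ q → p) there: h:T. ✓
b: successors {c, f}; ◇(p ∧ q → p) there: c:F, f:F. ✗
c: no successors, so □◇(p ∧ q → p) holds vacuously. ✓
d: successors {b, e}; ◇(p ∧ q → p) there: b:T, e:T. ✓
e: successors {c}; ◇(p ∧ q → p) there: c:F. ✗
f: no successors, so □◇(p ∧ q → p) holds vacuously. ✓
g: successors {e, h}; ◇(p ∧ q → p) there: e:T, h:T. ✓
h: successors {c}; ◇(p ∧ q → p) there: c:F. ✗
— 5 worlds.
For ◇◇(p ∨ q):
a: successors {h}; ◇(p ∨ q) there: h:T. ✓
b: successors {c, f}; ◇(p ∨ q) there: c:F, f:F. ✗
c: no successors, so ◇◇(p ∨ q) fails. ✗
d: successors {b, e}; ◇(p ∨ q) there: b:T, e:T. ✓
e: successors {c}; ◇(p ∨ q) there: c:F. ✗
f: no successors, so ◇◇(p ∨ q) fails. ✗
g: successors {e, h}; ◇(p ∨ q) there: e:T, h:T. ✓
h: successors {c}; ◇(p ∨ q) there: c:F. ✗
— 3 worlds.

5 and 3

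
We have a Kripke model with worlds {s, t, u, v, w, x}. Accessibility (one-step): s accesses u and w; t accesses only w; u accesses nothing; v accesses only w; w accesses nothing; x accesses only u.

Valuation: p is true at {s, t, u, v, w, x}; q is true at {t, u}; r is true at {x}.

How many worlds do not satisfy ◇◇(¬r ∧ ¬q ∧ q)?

s: successors {u, w}; ◇(¬r ∧ ¬q ∧ q) there: u:F, w:F. ✗
t: successors {w}; ◇(¬r ∧ ¬q ∧ q) there: w:F. ✗
u: no successors, so ◇◇(¬r ∧ ¬q ∧ q) fails. ✗
v: successors {w}; ◇(¬r ∧ ¬q ∧ q) there: w:F. ✗
w: no successors, so ◇◇(¬r ∧ ¬q ∧ q) fails. ✗
x: successors {u}; ◇(¬r ∧ ¬q ∧ q) there: u:F. ✗
Satisfying worlds: ∅.
So ◇◇(¬r ∧ ¬q ∧ q) fails at the other 6 worlds.

6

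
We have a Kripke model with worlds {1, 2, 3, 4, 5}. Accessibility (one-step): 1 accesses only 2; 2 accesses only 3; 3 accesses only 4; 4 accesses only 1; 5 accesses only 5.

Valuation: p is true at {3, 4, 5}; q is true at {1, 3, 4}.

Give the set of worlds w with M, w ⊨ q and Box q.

1: q is T, Box q is F. ✗
2: q is F, Box q is T. ✗
3: q is T, Box q is T. ✓
4: q is T, Box q is T. ✓
5: q is F, Box q is F. ✗

{3, 4}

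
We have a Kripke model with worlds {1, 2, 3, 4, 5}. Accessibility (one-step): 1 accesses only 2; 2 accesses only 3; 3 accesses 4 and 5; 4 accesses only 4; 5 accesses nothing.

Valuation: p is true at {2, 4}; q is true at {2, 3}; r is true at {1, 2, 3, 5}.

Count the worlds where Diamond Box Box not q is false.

1

1: successors {2}; Box Box not q there: 2:T. ✓
2: successors {3}; Box Box not q there: 3:T. ✓
3: successors {4, 5}; Box Box not q there: 4:T, 5:T. ✓
4: successors {4}; Box Box not q there: 4:T. ✓
5: no successors, so Diamond Box Box not q fails. ✗
Satisfying worlds: {1, 2, 3, 4}.
So Diamond Box Box not q fails at the other 1 world.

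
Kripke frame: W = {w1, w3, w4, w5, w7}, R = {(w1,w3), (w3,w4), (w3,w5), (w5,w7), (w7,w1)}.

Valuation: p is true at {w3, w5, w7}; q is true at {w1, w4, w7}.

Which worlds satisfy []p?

{w1, w4, w5}

w1: successors {w3}; p there: w3:T. ✓
w3: successors {w4, w5}; p there: w4:F, w5:T. ✗
w4: no successors, so []p holds vacuously. ✓
w5: successors {w7}; p there: w7:T. ✓
w7: successors {w1}; p there: w1:F. ✗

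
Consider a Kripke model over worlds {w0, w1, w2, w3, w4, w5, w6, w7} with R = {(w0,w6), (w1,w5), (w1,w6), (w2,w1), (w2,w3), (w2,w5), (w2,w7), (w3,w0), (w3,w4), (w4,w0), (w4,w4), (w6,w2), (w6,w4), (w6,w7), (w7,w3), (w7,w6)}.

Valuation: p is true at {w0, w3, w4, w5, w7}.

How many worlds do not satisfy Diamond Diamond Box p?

1

w0: successors {w6}; Diamond Box p there: w6:T. ✓
w1: successors {w5, w6}; Diamond Box p there: w5:F, w6:T. ✓
w2: successors {w1, w3, w5, w7}; Diamond Box p there: w1:T, w3:T, w5:F, w7:T. ✓
w3: successors {w0, w4}; Diamond Box p there: w0:F, w4:T. ✓
w4: successors {w0, w4}; Diamond Box p there: w0:F, w4:T. ✓
w5: no successors, so Diamond Diamond Box p fails. ✗
w6: successors {w2, w4, w7}; Diamond Box p there: w2:T, w4:T, w7:T. ✓
w7: successors {w3, w6}; Diamond Box p there: w3:T, w6:T. ✓
Satisfying worlds: {w0, w1, w2, w3, w4, w6, w7}.
So Diamond Diamond Box p fails at the other 1 world.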